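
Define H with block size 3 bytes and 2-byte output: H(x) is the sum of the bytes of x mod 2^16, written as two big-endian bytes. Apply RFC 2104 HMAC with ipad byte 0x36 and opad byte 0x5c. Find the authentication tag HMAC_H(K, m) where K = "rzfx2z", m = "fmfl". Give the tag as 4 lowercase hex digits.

Key "rzfx2z" = 72 7a 66 78 32 7a is 6 bytes > B = 3, so hash it first: H(key) = 02 76, then zero-pad to 3 bytes: K' = 02 76 00.
K' ⊕ ipad = 34 40 36.  K' ⊕ opad = 5e 2a 5c.
Inner input = (K'⊕ipad) ∥ m = 34 40 36 ∥ 66 6d 66 6c.
Inner hash: sum = 52+64+54+102+109+102+108 = 591 → 02 4f.
Outer input = (K'⊕opad) ∥ inner = 5e 2a 5c ∥ 02 4f.
Outer hash (tag): sum = 94+42+92+2+79 = 309 → 01 35.

0135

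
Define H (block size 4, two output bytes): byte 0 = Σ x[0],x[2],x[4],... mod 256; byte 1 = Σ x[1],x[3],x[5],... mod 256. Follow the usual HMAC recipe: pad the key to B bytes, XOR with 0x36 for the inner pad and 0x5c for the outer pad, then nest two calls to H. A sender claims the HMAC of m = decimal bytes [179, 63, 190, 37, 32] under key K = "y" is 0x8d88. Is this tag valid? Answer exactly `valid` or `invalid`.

invalid

Key "y" = 79 is 1 byte ≤ B = 4; zero-pad to 4 bytes: K' = 79 00 00 00.
K' ⊕ ipad = 4f 36 36 36; K' ⊕ opad = 25 5c 5c 5c.
Inner hash: even-index sum = 534 mod 256 = 22; odd-index sum = 208 mod 256 = 208 → 16 d0.
Outer hash (recomputed tag): even-index sum = 151 mod 256 = 151; odd-index sum = 392 mod 256 = 136 → 97 88.
Recomputed tag = 9788; claimed = 8d88 → mismatch.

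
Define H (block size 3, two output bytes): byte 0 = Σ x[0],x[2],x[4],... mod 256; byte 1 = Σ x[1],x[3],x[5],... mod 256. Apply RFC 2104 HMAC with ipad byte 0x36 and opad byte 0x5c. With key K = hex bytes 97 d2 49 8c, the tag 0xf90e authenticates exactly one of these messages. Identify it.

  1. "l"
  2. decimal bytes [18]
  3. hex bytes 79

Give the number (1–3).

3

Key hex bytes 97 d2 49 8c is 4 bytes > B = 3, so hash it first: H(key) = e0 5e, then zero-pad to 3 bytes: K' = e0 5e 00.
K' ⊕ ipad = d6 68 36; K' ⊕ opad = bc 02 5c.
m1: inner = H(d6 68 36 6c) = 0c d4; tag = H(bc 02 5c 0c d4) = ec0e
m2: inner = H(d6 68 36 12) = 0c 7a; tag = H(bc 02 5c 0c 7a) = 920e
m3: inner = H(d6 68 36 79) = 0c e1; tag = H(bc 02 5c 0c e1) = f90e ← matches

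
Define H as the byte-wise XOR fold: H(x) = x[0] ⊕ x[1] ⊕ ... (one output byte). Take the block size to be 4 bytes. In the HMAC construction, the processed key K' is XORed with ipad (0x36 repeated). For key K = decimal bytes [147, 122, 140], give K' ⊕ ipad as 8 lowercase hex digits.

Key decimal bytes [147, 122, 140] = 93 7a 8c is 3 bytes ≤ B = 4; zero-pad to 4 bytes: K' = 93 7a 8c 00.
XOR each byte with 0x36: 93⊕36=a5, 7a⊕36=4c, 8c⊕36=ba, 00⊕36=36.

a54cba36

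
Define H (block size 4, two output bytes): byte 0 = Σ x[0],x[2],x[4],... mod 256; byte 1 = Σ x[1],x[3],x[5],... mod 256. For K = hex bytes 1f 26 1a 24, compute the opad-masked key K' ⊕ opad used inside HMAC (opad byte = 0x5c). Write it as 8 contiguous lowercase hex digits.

Key hex bytes 1f 26 1a 24 is exactly B = 4 bytes: K' = 1f 26 1a 24.
XOR each byte with 0x5c: 1f⊕5c=43, 26⊕5c=7a, 1a⊕5c=46, 24⊕5c=78.

437a4678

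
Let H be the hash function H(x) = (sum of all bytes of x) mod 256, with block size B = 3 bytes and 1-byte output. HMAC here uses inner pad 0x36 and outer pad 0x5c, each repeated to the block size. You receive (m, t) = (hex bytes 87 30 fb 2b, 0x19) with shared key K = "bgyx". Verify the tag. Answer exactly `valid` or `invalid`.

Key "bgyx" = 62 67 79 78 is 4 bytes > B = 3, so hash it first: H(key) = ba, then zero-pad to 3 bytes: K' = ba 00 00.
K' ⊕ ipad = 8c 36 36; K' ⊕ opad = e6 5c 5c.
Inner hash: sum = 140+54+54+135+48+251+43 = 725; mod 256 = 213 → d5.
Outer hash (recomputed tag): sum = 230+92+92+213 = 627; mod 256 = 115 → 73.
Recomputed tag = 73; claimed = 19 → mismatch.

invalid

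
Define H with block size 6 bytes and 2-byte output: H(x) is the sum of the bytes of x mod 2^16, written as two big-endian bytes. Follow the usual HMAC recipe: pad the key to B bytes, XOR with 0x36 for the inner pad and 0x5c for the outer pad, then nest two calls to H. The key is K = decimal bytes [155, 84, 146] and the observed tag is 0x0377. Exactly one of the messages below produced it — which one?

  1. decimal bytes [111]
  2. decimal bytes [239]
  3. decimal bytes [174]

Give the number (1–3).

1

Key decimal bytes [155, 84, 146] = 9b 54 92 is 3 bytes ≤ B = 6; zero-pad to 6 bytes: K' = 9b 54 92 00 00 00.
K' ⊕ ipad = ad 62 a4 36 36 36; K' ⊕ opad = c7 08 ce 5c 5c 5c.
m1: inner = H(ad 62 a4 36 36 36 6f) = 02 c4; tag = H(c7 08 ce 5c 5c 5c 02 c4) = 0377 ← matches
m2: inner = H(ad 62 a4 36 36 36 ef) = 03 44; tag = H(c7 08 ce 5c 5c 5c 03 44) = 02f8
m3: inner = H(ad 62 a4 36 36 36 ae) = 03 03; tag = H(c7 08 ce 5c 5c 5c 03 03) = 02b7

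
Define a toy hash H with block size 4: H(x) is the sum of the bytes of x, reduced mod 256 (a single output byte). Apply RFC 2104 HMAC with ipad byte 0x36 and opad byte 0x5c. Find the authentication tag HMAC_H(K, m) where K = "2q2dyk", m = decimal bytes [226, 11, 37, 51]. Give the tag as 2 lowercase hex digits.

Key "2q2dyk" = 32 71 32 64 79 6b is 6 bytes > B = 4, so hash it first: H(key) = 1d, then zero-pad to 4 bytes: K' = 1d 00 00 00.
K' ⊕ ipad = 2b 36 36 36.  K' ⊕ opad = 41 5c 5c 5c.
Inner input = (K'⊕ipad) ∥ m = 2b 36 36 36 ∥ e2 0b 25 33.
Inner hash: sum = 43+54+54+54+226+11+37+51 = 530; mod 256 = 18 → 12.
Outer input = (K'⊕opad) ∥ inner = 41 5c 5c 5c ∥ 12.
Outer hash (tag): sum = 65+92+92+92+18 = 359; mod 256 = 103 → 67.

67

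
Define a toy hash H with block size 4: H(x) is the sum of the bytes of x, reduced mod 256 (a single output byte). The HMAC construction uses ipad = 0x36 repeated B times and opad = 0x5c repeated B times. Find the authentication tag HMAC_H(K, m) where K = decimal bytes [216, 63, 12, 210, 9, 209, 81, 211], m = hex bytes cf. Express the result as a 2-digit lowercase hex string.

Key decimal bytes [216, 63, 12, 210, 9, 209, 81, 211] = d8 3f 0c d2 09 d1 51 d3 is 8 bytes > B = 4, so hash it first: H(key) = f3, then zero-pad to 4 bytes: K' = f3 00 00 00.
K' ⊕ ipad = c5 36 36 36.  K' ⊕ opad = af 5c 5c 5c.
Inner input = (K'⊕ipad) ∥ m = c5 36 36 36 ∥ cf.
Inner hash: sum = 197+54+54+54+207 = 566; mod 256 = 54 → 36.
Outer input = (K'⊕opad) ∥ inner = af 5c 5c 5c ∥ 36.
Outer hash (tag): sum = 175+92+92+92+54 = 505; mod 256 = 249 → f9.

f9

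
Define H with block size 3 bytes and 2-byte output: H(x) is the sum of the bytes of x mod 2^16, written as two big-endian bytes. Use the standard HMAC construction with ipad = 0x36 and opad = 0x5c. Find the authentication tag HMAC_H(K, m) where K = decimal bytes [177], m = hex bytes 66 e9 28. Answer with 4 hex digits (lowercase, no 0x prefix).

0211

Key decimal bytes [177] = b1 is 1 byte ≤ B = 3; zero-pad to 3 bytes: K' = b1 00 00.
K' ⊕ ipad = 87 36 36.  K' ⊕ opad = ed 5c 5c.
Inner input = (K'⊕ipad) ∥ m = 87 36 36 ∥ 66 e9 28.
Inner hash: sum = 135+54+54+102+233+40 = 618 → 02 6a.
Outer input = (K'⊕opad) ∥ inner = ed 5c 5c ∥ 02 6a.
Outer hash (tag): sum = 237+92+92+2+106 = 529 → 02 11.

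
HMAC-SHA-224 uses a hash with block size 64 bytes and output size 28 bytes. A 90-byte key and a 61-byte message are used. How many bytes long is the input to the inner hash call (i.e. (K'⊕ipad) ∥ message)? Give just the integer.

Key is 90 > 64 bytes, so it is hashed to 28 bytes then zero-padded to 64: |K'| = 64.
Inner input = (K'⊕ipad) ∥ m → 64 + 61 = 125 bytes.

125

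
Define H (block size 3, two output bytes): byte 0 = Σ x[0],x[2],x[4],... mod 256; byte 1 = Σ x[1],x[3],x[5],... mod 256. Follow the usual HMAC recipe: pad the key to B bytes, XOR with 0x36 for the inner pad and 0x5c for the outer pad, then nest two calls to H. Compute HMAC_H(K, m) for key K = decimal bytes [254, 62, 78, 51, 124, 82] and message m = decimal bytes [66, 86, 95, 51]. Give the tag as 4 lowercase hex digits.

865c

Key decimal bytes [254, 62, 78, 51, 124, 82] = fe 3e 4e 33 7c 52 is 6 bytes > B = 3, so hash it first: H(key) = c8 c3, then zero-pad to 3 bytes: K' = c8 c3 00.
K' ⊕ ipad = fe f5 36.  K' ⊕ opad = 94 9f 5c.
Inner input = (K'⊕ipad) ∥ m = fe f5 36 ∥ 42 56 5f 33.
Inner hash: even-index sum = 445 mod 256 = 189; odd-index sum = 406 mod 256 = 150 → bd 96.
Outer input = (K'⊕opad) ∥ inner = 94 9f 5c ∥ bd 96.
Outer hash (tag): even-index sum = 390 mod 256 = 134; odd-index sum = 348 mod 256 = 92 → 86 5c.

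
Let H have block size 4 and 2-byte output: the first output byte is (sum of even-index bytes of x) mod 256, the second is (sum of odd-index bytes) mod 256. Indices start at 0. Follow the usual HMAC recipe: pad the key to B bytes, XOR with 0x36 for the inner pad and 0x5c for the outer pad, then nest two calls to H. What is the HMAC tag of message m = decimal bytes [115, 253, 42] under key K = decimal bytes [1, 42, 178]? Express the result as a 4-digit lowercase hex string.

Key decimal bytes [1, 42, 178] = 01 2a b2 is 3 bytes ≤ B = 4; zero-pad to 4 bytes: K' = 01 2a b2 00.
K' ⊕ ipad = 37 1c 84 36.  K' ⊕ opad = 5d 76 ee 5c.
Inner input = (K'⊕ipad) ∥ m = 37 1c 84 36 ∥ 73 fd 2a.
Inner hash: even-index sum = 344 mod 256 = 88; odd-index sum = 335 mod 256 = 79 → 58 4f.
Outer input = (K'⊕opad) ∥ inner = 5d 76 ee 5c ∥ 58 4f.
Outer hash (tag): even-index sum = 419 mod 256 = 163; odd-index sum = 289 mod 256 = 33 → a3 21.

a321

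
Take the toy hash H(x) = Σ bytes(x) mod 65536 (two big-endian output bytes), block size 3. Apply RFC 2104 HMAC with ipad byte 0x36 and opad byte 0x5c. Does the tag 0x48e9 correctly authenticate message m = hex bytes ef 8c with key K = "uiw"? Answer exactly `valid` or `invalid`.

Key "uiw" = 75 69 77 is exactly B = 3 bytes: K' = 75 69 77.
K' ⊕ ipad = 43 5f 41; K' ⊕ opad = 29 35 2b.
Inner hash: sum = 67+95+65+239+140 = 606 → 02 5e.
Outer hash (recomputed tag): sum = 41+53+43+2+94 = 233 → 00 e9.
Recomputed tag = 00e9; claimed = 48e9 → mismatch.

invalid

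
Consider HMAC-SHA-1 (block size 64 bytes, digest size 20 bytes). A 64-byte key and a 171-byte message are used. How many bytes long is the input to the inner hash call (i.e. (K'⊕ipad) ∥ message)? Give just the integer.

Key is 64 ≤ 64 bytes, zero-padded: |K'| = 64.
Inner input = (K'⊕ipad) ∥ m → 64 + 171 = 235 bytes.

235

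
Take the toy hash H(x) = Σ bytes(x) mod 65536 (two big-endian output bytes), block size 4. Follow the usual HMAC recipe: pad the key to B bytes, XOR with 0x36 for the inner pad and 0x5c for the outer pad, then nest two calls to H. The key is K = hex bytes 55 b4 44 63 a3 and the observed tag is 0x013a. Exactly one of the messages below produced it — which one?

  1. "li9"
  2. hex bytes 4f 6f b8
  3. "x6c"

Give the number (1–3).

Key hex bytes 55 b4 44 63 a3 is 5 bytes > B = 4, so hash it first: H(key) = 02 53, then zero-pad to 4 bytes: K' = 02 53 00 00.
K' ⊕ ipad = 34 65 36 36; K' ⊕ opad = 5e 0f 5c 5c.
m1: inner = H(34 65 36 36 6c 69 39) = 02 13; tag = H(5e 0f 5c 5c 02 13) = 013a ← matches
m2: inner = H(34 65 36 36 4f 6f b8) = 02 7b; tag = H(5e 0f 5c 5c 02 7b) = 01a2
m3: inner = H(34 65 36 36 78 36 63) = 02 16; tag = H(5e 0f 5c 5c 02 16) = 013d

1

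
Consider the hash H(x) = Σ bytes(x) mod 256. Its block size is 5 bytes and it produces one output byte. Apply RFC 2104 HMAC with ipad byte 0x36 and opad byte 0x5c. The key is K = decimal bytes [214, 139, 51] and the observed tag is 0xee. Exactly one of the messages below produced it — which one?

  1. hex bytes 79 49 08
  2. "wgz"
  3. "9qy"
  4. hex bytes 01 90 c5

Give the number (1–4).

Key decimal bytes [214, 139, 51] = d6 8b 33 is 3 bytes ≤ B = 5; zero-pad to 5 bytes: K' = d6 8b 33 00 00.
K' ⊕ ipad = e0 bd 05 36 36; K' ⊕ opad = 8a d7 6f 5c 5c.
m1: inner = H(e0 bd 05 36 36 79 49 08) = d8; tag = H(8a d7 6f 5c 5c d8) = 60
m2: inner = H(e0 bd 05 36 36 77 67 7a) = 66; tag = H(8a d7 6f 5c 5c 66) = ee ← matches
m3: inner = H(e0 bd 05 36 36 39 71 79) = 31; tag = H(8a d7 6f 5c 5c 31) = b9
m4: inner = H(e0 bd 05 36 36 01 90 c5) = 64; tag = H(8a d7 6f 5c 5c 64) = ec

2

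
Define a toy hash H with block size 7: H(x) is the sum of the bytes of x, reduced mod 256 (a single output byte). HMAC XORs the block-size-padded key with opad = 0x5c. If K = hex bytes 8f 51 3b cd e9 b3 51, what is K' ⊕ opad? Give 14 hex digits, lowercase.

d30d6791b5ef0d

Key hex bytes 8f 51 3b cd e9 b3 51 is exactly B = 7 bytes: K' = 8f 51 3b cd e9 b3 51.
XOR each byte with 0x5c: 8f⊕5c=d3, 51⊕5c=0d, 3b⊕5c=67, cd⊕5c=91, e9⊕5c=b5, b3⊕5c=ef, 51⊕5c=0d.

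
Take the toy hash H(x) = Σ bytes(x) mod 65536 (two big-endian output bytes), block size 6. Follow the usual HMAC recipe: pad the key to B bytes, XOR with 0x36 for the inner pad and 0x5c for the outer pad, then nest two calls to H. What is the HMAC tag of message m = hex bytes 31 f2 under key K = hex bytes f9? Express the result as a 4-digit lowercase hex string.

0274

Key hex bytes f9 is 1 byte ≤ B = 6; zero-pad to 6 bytes: K' = f9 00 00 00 00 00.
K' ⊕ ipad = cf 36 36 36 36 36.  K' ⊕ opad = a5 5c 5c 5c 5c 5c.
Inner input = (K'⊕ipad) ∥ m = cf 36 36 36 36 36 ∥ 31 f2.
Inner hash: sum = 207+54+54+54+54+54+49+242 = 768 → 03 00.
Outer input = (K'⊕opad) ∥ inner = a5 5c 5c 5c 5c 5c ∥ 03 00.
Outer hash (tag): sum = 165+92+92+92+92+92+3+0 = 628 → 02 74.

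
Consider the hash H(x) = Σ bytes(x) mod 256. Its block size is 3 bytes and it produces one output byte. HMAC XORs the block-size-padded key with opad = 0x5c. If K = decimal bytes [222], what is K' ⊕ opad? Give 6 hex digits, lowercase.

825c5c

Key decimal bytes [222] = de is 1 byte ≤ B = 3; zero-pad to 3 bytes: K' = de 00 00.
XOR each byte with 0x5c: de⊕5c=82, 00⊕5c=5c, 00⊕5c=5c.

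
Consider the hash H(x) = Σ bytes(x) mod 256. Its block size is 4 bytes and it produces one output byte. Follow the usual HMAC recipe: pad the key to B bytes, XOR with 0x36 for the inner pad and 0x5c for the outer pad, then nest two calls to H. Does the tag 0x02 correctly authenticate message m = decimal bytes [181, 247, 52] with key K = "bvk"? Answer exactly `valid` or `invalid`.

valid

Key "bvk" = 62 76 6b is 3 bytes ≤ B = 4; zero-pad to 4 bytes: K' = 62 76 6b 00.
K' ⊕ ipad = 54 40 5d 36; K' ⊕ opad = 3e 2a 37 5c.
Inner hash: sum = 84+64+93+54+181+247+52 = 775; mod 256 = 7 → 07.
Outer hash (recomputed tag): sum = 62+42+55+92+7 = 258; mod 256 = 2 → 02.
Recomputed tag = 02; claimed = 02 → match.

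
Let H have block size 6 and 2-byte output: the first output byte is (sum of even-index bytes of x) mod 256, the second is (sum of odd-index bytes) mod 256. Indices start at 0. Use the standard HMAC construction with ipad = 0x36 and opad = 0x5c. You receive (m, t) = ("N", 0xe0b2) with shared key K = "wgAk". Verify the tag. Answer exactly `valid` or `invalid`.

Key "wgAk" = 77 67 41 6b is 4 bytes ≤ B = 6; zero-pad to 6 bytes: K' = 77 67 41 6b 00 00.
K' ⊕ ipad = 41 51 77 5d 36 36; K' ⊕ opad = 2b 3b 1d 37 5c 5c.
Inner hash: even-index sum = 316 mod 256 = 60; odd-index sum = 228 mod 256 = 228 → 3c e4.
Outer hash (recomputed tag): even-index sum = 224 mod 256 = 224; odd-index sum = 434 mod 256 = 178 → e0 b2.
Recomputed tag = e0b2; claimed = e0b2 → match.

valid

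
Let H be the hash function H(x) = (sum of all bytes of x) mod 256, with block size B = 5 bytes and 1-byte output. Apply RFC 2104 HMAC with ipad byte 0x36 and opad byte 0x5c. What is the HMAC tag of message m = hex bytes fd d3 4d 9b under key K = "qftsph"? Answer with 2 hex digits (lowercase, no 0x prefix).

Key "qftsph" = 71 66 74 73 70 68 is 6 bytes > B = 5, so hash it first: H(key) = 96, then zero-pad to 5 bytes: K' = 96 00 00 00 00.
K' ⊕ ipad = a0 36 36 36 36.  K' ⊕ opad = ca 5c 5c 5c 5c.
Inner input = (K'⊕ipad) ∥ m = a0 36 36 36 36 ∥ fd d3 4d 9b.
Inner hash: sum = 160+54+54+54+54+253+211+77+155 = 1072; mod 256 = 48 → 30.
Outer input = (K'⊕opad) ∥ inner = ca 5c 5c 5c 5c ∥ 30.
Outer hash (tag): sum = 202+92+92+92+92+48 = 618; mod 256 = 106 → 6a.

6a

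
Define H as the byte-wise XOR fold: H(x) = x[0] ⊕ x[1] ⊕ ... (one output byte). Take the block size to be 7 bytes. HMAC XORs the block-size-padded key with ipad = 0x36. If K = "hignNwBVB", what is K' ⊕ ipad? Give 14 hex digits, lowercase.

Key "hignNwBVB" = 68 69 67 6e 4e 77 42 56 42 is 9 bytes > B = 7, so hash it first: H(key) = 67, then zero-pad to 7 bytes: K' = 67 00 00 00 00 00 00.
XOR each byte with 0x36: 67⊕36=51, 00⊕36=36, 00⊕36=36, 00⊕36=36, 00⊕36=36, 00⊕36=36, 00⊕36=36.

51363636363636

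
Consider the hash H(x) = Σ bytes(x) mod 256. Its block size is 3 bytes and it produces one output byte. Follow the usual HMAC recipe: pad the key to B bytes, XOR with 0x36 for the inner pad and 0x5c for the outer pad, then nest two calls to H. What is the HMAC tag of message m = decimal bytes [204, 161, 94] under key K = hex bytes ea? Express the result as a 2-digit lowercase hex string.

81

Key hex bytes ea is 1 byte ≤ B = 3; zero-pad to 3 bytes: K' = ea 00 00.
K' ⊕ ipad = dc 36 36.  K' ⊕ opad = b6 5c 5c.
Inner input = (K'⊕ipad) ∥ m = dc 36 36 ∥ cc a1 5e.
Inner hash: sum = 220+54+54+204+161+94 = 787; mod 256 = 19 → 13.
Outer input = (K'⊕opad) ∥ inner = b6 5c 5c ∥ 13.
Outer hash (tag): sum = 182+92+92+19 = 385; mod 256 = 129 → 81.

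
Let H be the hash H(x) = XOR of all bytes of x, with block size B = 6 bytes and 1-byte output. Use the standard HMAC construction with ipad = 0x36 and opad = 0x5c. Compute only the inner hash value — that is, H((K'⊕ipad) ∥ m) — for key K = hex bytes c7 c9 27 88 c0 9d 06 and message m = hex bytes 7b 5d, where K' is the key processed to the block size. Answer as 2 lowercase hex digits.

Key hex bytes c7 c9 27 88 c0 9d 06 is 7 bytes > B = 6, so hash it first: H(key) = fa, then zero-pad to 6 bytes: K' = fa 00 00 00 00 00.
K' ⊕ ipad = cc 36 36 36 36 36.
Inner input = cc 36 36 36 36 36 ∥ 7b 5d.
Inner hash: XOR cc⊕36⊕36⊕36⊕36⊕36⊕7b⊕5d = dc.

dc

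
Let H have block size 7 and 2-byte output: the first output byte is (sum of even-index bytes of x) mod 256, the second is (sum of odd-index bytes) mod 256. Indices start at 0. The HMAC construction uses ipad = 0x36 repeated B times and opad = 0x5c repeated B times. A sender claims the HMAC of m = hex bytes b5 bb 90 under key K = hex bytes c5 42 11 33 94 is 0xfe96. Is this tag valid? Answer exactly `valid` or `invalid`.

Key hex bytes c5 42 11 33 94 is 5 bytes ≤ B = 7; zero-pad to 7 bytes: K' = c5 42 11 33 94 00 00.
K' ⊕ ipad = f3 74 27 05 a2 36 36; K' ⊕ opad = 99 1e 4d 6f c8 5c 5c.
Inner hash: even-index sum = 685 mod 256 = 173; odd-index sum = 500 mod 256 = 244 → ad f4.
Outer hash (recomputed tag): even-index sum = 766 mod 256 = 254; odd-index sum = 406 mod 256 = 150 → fe 96.
Recomputed tag = fe96; claimed = fe96 → match.

valid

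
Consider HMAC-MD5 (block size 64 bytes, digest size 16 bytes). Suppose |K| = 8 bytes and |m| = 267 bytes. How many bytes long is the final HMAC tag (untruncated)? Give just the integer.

The tag is one MD5 digest: 16 bytes.

16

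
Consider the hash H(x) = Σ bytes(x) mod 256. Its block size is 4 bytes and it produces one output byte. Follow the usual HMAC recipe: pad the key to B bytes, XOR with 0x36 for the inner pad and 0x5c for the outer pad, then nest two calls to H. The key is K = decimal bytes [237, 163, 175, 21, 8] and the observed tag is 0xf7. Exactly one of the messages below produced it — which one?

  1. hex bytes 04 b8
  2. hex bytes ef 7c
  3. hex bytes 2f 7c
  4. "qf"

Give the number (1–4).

4

Key decimal bytes [237, 163, 175, 21, 8] = ed a3 af 15 08 is 5 bytes > B = 4, so hash it first: H(key) = 5c, then zero-pad to 4 bytes: K' = 5c 00 00 00.
K' ⊕ ipad = 6a 36 36 36; K' ⊕ opad = 00 5c 5c 5c.
m1: inner = H(6a 36 36 36 04 b8) = c8; tag = H(00 5c 5c 5c c8) = dc
m2: inner = H(6a 36 36 36 ef 7c) = 77; tag = H(00 5c 5c 5c 77) = 8b
m3: inner = H(6a 36 36 36 2f 7c) = b7; tag = H(00 5c 5c 5c b7) = cb
m4: inner = H(6a 36 36 36 71 66) = e3; tag = H(00 5c 5c 5c e3) = f7 ← matches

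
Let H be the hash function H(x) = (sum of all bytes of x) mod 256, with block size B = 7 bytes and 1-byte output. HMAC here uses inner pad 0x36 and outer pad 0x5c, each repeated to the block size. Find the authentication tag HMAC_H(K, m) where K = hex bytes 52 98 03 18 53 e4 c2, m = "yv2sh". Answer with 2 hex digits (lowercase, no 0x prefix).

Key hex bytes 52 98 03 18 53 e4 c2 is exactly B = 7 bytes: K' = 52 98 03 18 53 e4 c2.
K' ⊕ ipad = 64 ae 35 2e 65 d2 f4.  K' ⊕ opad = 0e c4 5f 44 0f b8 9e.
Inner input = (K'⊕ipad) ∥ m = 64 ae 35 2e 65 d2 f4 ∥ 79 76 32 73 68.
Inner hash: sum = 100+174+53+46+101+210+244+121+118+50+115+104 = 1436; mod 256 = 156 → 9c.
Outer input = (K'⊕opad) ∥ inner = 0e c4 5f 44 0f b8 9e ∥ 9c.
Outer hash (tag): sum = 14+196+95+68+15+184+158+156 = 886; mod 256 = 118 → 76.

76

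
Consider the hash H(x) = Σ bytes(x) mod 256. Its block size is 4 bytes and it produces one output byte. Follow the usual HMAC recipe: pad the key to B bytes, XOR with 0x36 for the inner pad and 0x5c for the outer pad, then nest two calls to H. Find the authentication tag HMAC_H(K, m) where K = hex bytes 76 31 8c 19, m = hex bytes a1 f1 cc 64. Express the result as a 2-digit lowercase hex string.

Key hex bytes 76 31 8c 19 is exactly B = 4 bytes: K' = 76 31 8c 19.
K' ⊕ ipad = 40 07 ba 2f.  K' ⊕ opad = 2a 6d d0 45.
Inner input = (K'⊕ipad) ∥ m = 40 07 ba 2f ∥ a1 f1 cc 64.
Inner hash: sum = 64+7+186+47+161+241+204+100 = 1010; mod 256 = 242 → f2.
Outer input = (K'⊕opad) ∥ inner = 2a 6d d0 45 ∥ f2.
Outer hash (tag): sum = 42+109+208+69+242 = 670; mod 256 = 158 → 9e.

9e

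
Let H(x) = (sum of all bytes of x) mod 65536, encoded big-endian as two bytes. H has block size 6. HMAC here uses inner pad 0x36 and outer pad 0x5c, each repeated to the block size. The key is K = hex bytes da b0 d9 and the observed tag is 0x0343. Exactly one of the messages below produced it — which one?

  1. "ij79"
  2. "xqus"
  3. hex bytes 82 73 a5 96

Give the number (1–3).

3

Key hex bytes da b0 d9 is 3 bytes ≤ B = 6; zero-pad to 6 bytes: K' = da b0 d9 00 00 00.
K' ⊕ ipad = ec 86 ef 36 36 36; K' ⊕ opad = 86 ec 85 5c 5c 5c.
m1: inner = H(ec 86 ef 36 36 36 69 6a 37 39) = 04 46; tag = H(86 ec 85 5c 5c 5c 04 46) = 0355
m2: inner = H(ec 86 ef 36 36 36 78 71 75 73) = 04 d4; tag = H(86 ec 85 5c 5c 5c 04 d4) = 03e3
m3: inner = H(ec 86 ef 36 36 36 82 73 a5 96) = 05 33; tag = H(86 ec 85 5c 5c 5c 05 33) = 0343 ← matches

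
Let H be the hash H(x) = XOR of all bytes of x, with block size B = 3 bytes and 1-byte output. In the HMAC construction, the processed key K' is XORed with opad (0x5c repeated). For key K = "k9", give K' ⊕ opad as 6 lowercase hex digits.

37655c

Key "k9" = 6b 39 is 2 bytes ≤ B = 3; zero-pad to 3 bytes: K' = 6b 39 00.
XOR each byte with 0x5c: 6b⊕5c=37, 39⊕5c=65, 00⊕5c=5c.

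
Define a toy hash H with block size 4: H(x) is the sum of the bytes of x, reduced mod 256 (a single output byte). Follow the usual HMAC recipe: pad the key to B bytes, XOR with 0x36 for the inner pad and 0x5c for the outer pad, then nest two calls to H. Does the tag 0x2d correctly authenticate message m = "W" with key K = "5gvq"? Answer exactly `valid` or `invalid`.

valid

Key "5gvq" = 35 67 76 71 is exactly B = 4 bytes: K' = 35 67 76 71.
K' ⊕ ipad = 03 51 40 47; K' ⊕ opad = 69 3b 2a 2d.
Inner hash: sum = 3+81+64+71+87 = 306; mod 256 = 50 → 32.
Outer hash (recomputed tag): sum = 105+59+42+45+50 = 301; mod 256 = 45 → 2d.
Recomputed tag = 2d; claimed = 2d → match.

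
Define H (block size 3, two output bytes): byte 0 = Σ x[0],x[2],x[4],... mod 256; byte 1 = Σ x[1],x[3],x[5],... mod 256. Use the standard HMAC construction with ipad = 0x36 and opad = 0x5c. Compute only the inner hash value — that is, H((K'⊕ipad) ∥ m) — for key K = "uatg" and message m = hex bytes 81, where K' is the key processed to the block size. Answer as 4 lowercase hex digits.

Key "uatg" = 75 61 74 67 is 4 bytes > B = 3, so hash it first: H(key) = e9 c8, then zero-pad to 3 bytes: K' = e9 c8 00.
K' ⊕ ipad = df fe 36.
Inner input = df fe 36 ∥ 81.
Inner hash: even-index sum = 277 mod 256 = 21; odd-index sum = 383 mod 256 = 127 → 15 7f.

157f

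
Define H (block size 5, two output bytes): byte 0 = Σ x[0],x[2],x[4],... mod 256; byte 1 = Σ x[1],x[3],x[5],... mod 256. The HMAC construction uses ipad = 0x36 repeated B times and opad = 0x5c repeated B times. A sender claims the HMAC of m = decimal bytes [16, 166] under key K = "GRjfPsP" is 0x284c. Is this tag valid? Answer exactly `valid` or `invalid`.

Key "GRjfPsP" = 47 52 6a 66 50 73 50 is 7 bytes > B = 5, so hash it first: H(key) = 51 2b, then zero-pad to 5 bytes: K' = 51 2b 00 00 00.
K' ⊕ ipad = 67 1d 36 36 36; K' ⊕ opad = 0d 77 5c 5c 5c.
Inner hash: even-index sum = 377 mod 256 = 121; odd-index sum = 99 mod 256 = 99 → 79 63.
Outer hash (recomputed tag): even-index sum = 296 mod 256 = 40; odd-index sum = 332 mod 256 = 76 → 28 4c.
Recomputed tag = 284c; claimed = 284c → match.

valid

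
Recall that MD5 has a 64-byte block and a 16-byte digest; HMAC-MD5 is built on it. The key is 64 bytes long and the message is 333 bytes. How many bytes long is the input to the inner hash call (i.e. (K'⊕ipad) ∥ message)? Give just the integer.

Key is 64 ≤ 64 bytes, zero-padded: |K'| = 64.
Inner input = (K'⊕ipad) ∥ m → 64 + 333 = 397 bytes.

397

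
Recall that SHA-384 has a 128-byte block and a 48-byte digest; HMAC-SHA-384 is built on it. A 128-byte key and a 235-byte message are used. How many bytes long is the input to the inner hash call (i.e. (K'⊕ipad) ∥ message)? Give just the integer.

363

Key is 128 ≤ 128 bytes, zero-padded: |K'| = 128.
Inner input = (K'⊕ipad) ∥ m → 128 + 235 = 363 bytes.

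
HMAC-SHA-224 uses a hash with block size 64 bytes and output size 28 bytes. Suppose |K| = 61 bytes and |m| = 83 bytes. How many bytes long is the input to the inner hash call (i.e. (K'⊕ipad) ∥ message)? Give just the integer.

Key is 61 ≤ 64 bytes, zero-padded: |K'| = 64.
Inner input = (K'⊕ipad) ∥ m → 64 + 83 = 147 bytes.

147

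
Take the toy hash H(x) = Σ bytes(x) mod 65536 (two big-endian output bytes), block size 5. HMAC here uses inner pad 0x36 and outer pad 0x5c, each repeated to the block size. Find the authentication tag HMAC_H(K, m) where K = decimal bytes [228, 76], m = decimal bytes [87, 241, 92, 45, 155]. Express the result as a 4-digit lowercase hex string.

Key decimal bytes [228, 76] = e4 4c is 2 bytes ≤ B = 5; zero-pad to 5 bytes: K' = e4 4c 00 00 00.
K' ⊕ ipad = d2 7a 36 36 36.  K' ⊕ opad = b8 10 5c 5c 5c.
Inner input = (K'⊕ipad) ∥ m = d2 7a 36 36 36 ∥ 57 f1 5c 2d 9b.
Inner hash: sum = 210+122+54+54+54+87+241+92+45+155 = 1114 → 04 5a.
Outer input = (K'⊕opad) ∥ inner = b8 10 5c 5c 5c ∥ 04 5a.
Outer hash (tag): sum = 184+16+92+92+92+4+90 = 570 → 02 3a.

023a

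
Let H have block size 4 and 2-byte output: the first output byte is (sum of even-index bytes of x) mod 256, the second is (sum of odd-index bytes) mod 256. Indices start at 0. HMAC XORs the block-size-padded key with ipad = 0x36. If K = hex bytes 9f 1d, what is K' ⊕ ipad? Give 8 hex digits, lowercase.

a92b3636

Key hex bytes 9f 1d is 2 bytes ≤ B = 4; zero-pad to 4 bytes: K' = 9f 1d 00 00.
XOR each byte with 0x36: 9f⊕36=a9, 1d⊕36=2b, 00⊕36=36, 00⊕36=36.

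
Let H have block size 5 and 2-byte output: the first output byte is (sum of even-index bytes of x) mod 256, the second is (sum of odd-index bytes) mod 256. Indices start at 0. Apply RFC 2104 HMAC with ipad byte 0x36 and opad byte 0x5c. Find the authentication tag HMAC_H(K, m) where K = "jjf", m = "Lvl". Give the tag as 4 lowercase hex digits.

16ea

Key "jjf" = 6a 6a 66 is 3 bytes ≤ B = 5; zero-pad to 5 bytes: K' = 6a 6a 66 00 00.
K' ⊕ ipad = 5c 5c 50 36 36.  K' ⊕ opad = 36 36 3a 5c 5c.
Inner input = (K'⊕ipad) ∥ m = 5c 5c 50 36 36 ∥ 4c 76 6c.
Inner hash: even-index sum = 344 mod 256 = 88; odd-index sum = 330 mod 256 = 74 → 58 4a.
Outer input = (K'⊕opad) ∥ inner = 36 36 3a 5c 5c ∥ 58 4a.
Outer hash (tag): even-index sum = 278 mod 256 = 22; odd-index sum = 234 mod 256 = 234 → 16 ea.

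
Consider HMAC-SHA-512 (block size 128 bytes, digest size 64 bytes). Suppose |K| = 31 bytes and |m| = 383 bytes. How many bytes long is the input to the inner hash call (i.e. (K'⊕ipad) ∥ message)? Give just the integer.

511

Key is 31 ≤ 128 bytes, zero-padded: |K'| = 128.
Inner input = (K'⊕ipad) ∥ m → 128 + 383 = 511 bytes.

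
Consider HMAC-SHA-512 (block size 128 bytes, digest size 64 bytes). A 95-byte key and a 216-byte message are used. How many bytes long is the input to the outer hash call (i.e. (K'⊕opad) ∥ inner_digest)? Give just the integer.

192

Key is 95 ≤ 128 bytes, zero-padded: |K'| = 128.
Outer input = (K'⊕opad) ∥ H(inner) → 128 + 64 = 192 bytes.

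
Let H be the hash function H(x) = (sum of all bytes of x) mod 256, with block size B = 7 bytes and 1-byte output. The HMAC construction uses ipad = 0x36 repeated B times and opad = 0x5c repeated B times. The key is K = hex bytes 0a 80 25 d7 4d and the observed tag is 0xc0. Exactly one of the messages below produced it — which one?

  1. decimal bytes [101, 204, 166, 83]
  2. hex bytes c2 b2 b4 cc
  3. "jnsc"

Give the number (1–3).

2

Key hex bytes 0a 80 25 d7 4d is 5 bytes ≤ B = 7; zero-pad to 7 bytes: K' = 0a 80 25 d7 4d 00 00.
K' ⊕ ipad = 3c b6 13 e1 7b 36 36; K' ⊕ opad = 56 dc 79 8b 11 5c 5c.
m1: inner = H(3c b6 13 e1 7b 36 36 65 cc a6 53) = f7; tag = H(56 dc 79 8b 11 5c 5c f7) = f6
m2: inner = H(3c b6 13 e1 7b 36 36 c2 b2 b4 cc) = c1; tag = H(56 dc 79 8b 11 5c 5c c1) = c0 ← matches
m3: inner = H(3c b6 13 e1 7b 36 36 6a 6e 73 63) = 7b; tag = H(56 dc 79 8b 11 5c 5c 7b) = 7a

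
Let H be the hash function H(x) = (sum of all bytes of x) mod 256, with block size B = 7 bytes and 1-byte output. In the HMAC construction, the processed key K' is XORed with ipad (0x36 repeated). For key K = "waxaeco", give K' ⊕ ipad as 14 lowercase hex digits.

Key "waxaeco" = 77 61 78 61 65 63 6f is exactly B = 7 bytes: K' = 77 61 78 61 65 63 6f.
XOR each byte with 0x36: 77⊕36=41, 61⊕36=57, 78⊕36=4e, 61⊕36=57, 65⊕36=53, 63⊕36=55, 6f⊕36=59.

41574e57535559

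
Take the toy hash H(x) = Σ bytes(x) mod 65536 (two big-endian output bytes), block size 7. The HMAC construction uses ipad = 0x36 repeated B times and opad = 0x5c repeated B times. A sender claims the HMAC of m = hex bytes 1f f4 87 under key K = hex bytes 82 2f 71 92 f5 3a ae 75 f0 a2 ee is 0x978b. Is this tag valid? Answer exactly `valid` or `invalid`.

invalid

Key hex bytes 82 2f 71 92 f5 3a ae 75 f0 a2 ee is 11 bytes > B = 7, so hash it first: H(key) = 06 86, then zero-pad to 7 bytes: K' = 06 86 00 00 00 00 00.
K' ⊕ ipad = 30 b0 36 36 36 36 36; K' ⊕ opad = 5a da 5c 5c 5c 5c 5c.
Inner hash: sum = 48+176+54+54+54+54+54+31+244+135 = 904 → 03 88.
Outer hash (recomputed tag): sum = 90+218+92+92+92+92+92+3+136 = 907 → 03 8b.
Recomputed tag = 038b; claimed = 978b → mismatch.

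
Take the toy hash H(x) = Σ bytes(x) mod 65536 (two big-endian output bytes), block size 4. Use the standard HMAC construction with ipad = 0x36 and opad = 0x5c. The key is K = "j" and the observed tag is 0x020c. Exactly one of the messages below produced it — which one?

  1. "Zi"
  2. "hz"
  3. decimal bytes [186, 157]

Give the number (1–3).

Key "j" = 6a is 1 byte ≤ B = 4; zero-pad to 4 bytes: K' = 6a 00 00 00.
K' ⊕ ipad = 5c 36 36 36; K' ⊕ opad = 36 5c 5c 5c.
m1: inner = H(5c 36 36 36 5a 69) = 01 c1; tag = H(36 5c 5c 5c 01 c1) = 020c ← matches
m2: inner = H(5c 36 36 36 68 7a) = 01 e0; tag = H(36 5c 5c 5c 01 e0) = 022b
m3: inner = H(5c 36 36 36 ba 9d) = 02 55; tag = H(36 5c 5c 5c 02 55) = 01a1

1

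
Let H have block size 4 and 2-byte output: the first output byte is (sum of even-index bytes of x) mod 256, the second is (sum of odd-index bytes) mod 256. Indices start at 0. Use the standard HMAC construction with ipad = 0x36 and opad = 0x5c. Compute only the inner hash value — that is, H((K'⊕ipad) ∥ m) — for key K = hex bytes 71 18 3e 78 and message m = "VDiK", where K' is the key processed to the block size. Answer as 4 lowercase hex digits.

0e0b

Key hex bytes 71 18 3e 78 is exactly B = 4 bytes: K' = 71 18 3e 78.
K' ⊕ ipad = 47 2e 08 4e.
Inner input = 47 2e 08 4e ∥ 56 44 69 4b.
Inner hash: even-index sum = 270 mod 256 = 14; odd-index sum = 267 mod 256 = 11 → 0e 0b.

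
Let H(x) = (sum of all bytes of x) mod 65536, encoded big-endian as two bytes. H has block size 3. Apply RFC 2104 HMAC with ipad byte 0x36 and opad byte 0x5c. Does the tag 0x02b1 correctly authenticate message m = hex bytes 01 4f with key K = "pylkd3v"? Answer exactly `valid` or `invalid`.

Key "pylkd3v" = 70 79 6c 6b 64 33 76 is 7 bytes > B = 3, so hash it first: H(key) = 02 cd, then zero-pad to 3 bytes: K' = 02 cd 00.
K' ⊕ ipad = 34 fb 36; K' ⊕ opad = 5e 91 5c.
Inner hash: sum = 52+251+54+1+79 = 437 → 01 b5.
Outer hash (recomputed tag): sum = 94+145+92+1+181 = 513 → 02 01.
Recomputed tag = 0201; claimed = 02b1 → mismatch.

invalid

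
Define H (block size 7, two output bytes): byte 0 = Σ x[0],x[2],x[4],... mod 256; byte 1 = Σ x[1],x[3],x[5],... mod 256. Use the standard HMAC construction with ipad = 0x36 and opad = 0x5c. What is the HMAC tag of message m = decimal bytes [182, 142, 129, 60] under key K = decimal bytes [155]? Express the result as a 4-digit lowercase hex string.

b42d

Key decimal bytes [155] = 9b is 1 byte ≤ B = 7; zero-pad to 7 bytes: K' = 9b 00 00 00 00 00 00.
K' ⊕ ipad = ad 36 36 36 36 36 36.  K' ⊕ opad = c7 5c 5c 5c 5c 5c 5c.
Inner input = (K'⊕ipad) ∥ m = ad 36 36 36 36 36 36 ∥ b6 8e 81 3c.
Inner hash: even-index sum = 537 mod 256 = 25; odd-index sum = 473 mod 256 = 217 → 19 d9.
Outer input = (K'⊕opad) ∥ inner = c7 5c 5c 5c 5c 5c 5c ∥ 19 d9.
Outer hash (tag): even-index sum = 692 mod 256 = 180; odd-index sum = 301 mod 256 = 45 → b4 2d.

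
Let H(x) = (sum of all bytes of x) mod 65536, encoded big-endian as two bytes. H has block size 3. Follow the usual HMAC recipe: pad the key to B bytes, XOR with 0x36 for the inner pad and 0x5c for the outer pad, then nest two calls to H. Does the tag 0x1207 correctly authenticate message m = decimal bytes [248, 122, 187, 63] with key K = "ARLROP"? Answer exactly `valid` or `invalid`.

invalid

Key "ARLROP" = 41 52 4c 52 4f 50 is 6 bytes > B = 3, so hash it first: H(key) = 01 d0, then zero-pad to 3 bytes: K' = 01 d0 00.
K' ⊕ ipad = 37 e6 36; K' ⊕ opad = 5d 8c 5c.
Inner hash: sum = 55+230+54+248+122+187+63 = 959 → 03 bf.
Outer hash (recomputed tag): sum = 93+140+92+3+191 = 519 → 02 07.
Recomputed tag = 0207; claimed = 1207 → mismatch.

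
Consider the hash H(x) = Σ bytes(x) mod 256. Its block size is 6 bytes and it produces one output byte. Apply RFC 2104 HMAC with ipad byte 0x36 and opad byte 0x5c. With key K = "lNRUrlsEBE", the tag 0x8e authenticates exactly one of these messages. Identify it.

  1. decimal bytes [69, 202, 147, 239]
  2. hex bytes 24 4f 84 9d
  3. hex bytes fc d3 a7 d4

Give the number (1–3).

3

Key "lNRUrlsEBE" = 6c 4e 52 55 72 6c 73 45 42 45 is 10 bytes > B = 6, so hash it first: H(key) = 7e, then zero-pad to 6 bytes: K' = 7e 00 00 00 00 00.
K' ⊕ ipad = 48 36 36 36 36 36; K' ⊕ opad = 22 5c 5c 5c 5c 5c.
m1: inner = H(48 36 36 36 36 36 45 ca 93 ef) = e7; tag = H(22 5c 5c 5c 5c 5c e7) = d5
m2: inner = H(48 36 36 36 36 36 24 4f 84 9d) = ea; tag = H(22 5c 5c 5c 5c 5c ea) = d8
m3: inner = H(48 36 36 36 36 36 fc d3 a7 d4) = a0; tag = H(22 5c 5c 5c 5c 5c a0) = 8e ← matches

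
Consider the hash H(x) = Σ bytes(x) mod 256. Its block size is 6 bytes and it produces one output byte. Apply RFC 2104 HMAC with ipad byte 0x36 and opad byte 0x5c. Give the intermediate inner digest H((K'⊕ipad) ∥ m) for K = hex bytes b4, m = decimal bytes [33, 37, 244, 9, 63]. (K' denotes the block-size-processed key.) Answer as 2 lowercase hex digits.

12

Key hex bytes b4 is 1 byte ≤ B = 6; zero-pad to 6 bytes: K' = b4 00 00 00 00 00.
K' ⊕ ipad = 82 36 36 36 36 36.
Inner input = 82 36 36 36 36 36 ∥ 21 25 f4 09 3f.
Inner hash: sum = 130+54+54+54+54+54+33+37+244+9+63 = 786; mod 256 = 18 → 12.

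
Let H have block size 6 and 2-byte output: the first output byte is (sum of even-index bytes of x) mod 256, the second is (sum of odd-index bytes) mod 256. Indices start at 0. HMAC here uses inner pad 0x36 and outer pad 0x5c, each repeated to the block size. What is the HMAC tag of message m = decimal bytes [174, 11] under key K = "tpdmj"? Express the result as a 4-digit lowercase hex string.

Key "tpdmj" = 74 70 64 6d 6a is 5 bytes ≤ B = 6; zero-pad to 6 bytes: K' = 74 70 64 6d 6a 00.
K' ⊕ ipad = 42 46 52 5b 5c 36.  K' ⊕ opad = 28 2c 38 31 36 5c.
Inner input = (K'⊕ipad) ∥ m = 42 46 52 5b 5c 36 ∥ ae 0b.
Inner hash: even-index sum = 414 mod 256 = 158; odd-index sum = 226 mod 256 = 226 → 9e e2.
Outer input = (K'⊕opad) ∥ inner = 28 2c 38 31 36 5c ∥ 9e e2.
Outer hash (tag): even-index sum = 308 mod 256 = 52; odd-index sum = 411 mod 256 = 155 → 34 9b.

349b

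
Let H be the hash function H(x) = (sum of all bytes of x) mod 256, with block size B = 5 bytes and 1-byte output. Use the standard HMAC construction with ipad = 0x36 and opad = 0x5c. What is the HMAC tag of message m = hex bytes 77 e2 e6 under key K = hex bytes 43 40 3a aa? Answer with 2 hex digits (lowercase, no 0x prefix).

fb

Key hex bytes 43 40 3a aa is 4 bytes ≤ B = 5; zero-pad to 5 bytes: K' = 43 40 3a aa 00.
K' ⊕ ipad = 75 76 0c 9c 36.  K' ⊕ opad = 1f 1c 66 f6 5c.
Inner input = (K'⊕ipad) ∥ m = 75 76 0c 9c 36 ∥ 77 e2 e6.
Inner hash: sum = 117+118+12+156+54+119+226+230 = 1032; mod 256 = 8 → 08.
Outer input = (K'⊕opad) ∥ inner = 1f 1c 66 f6 5c ∥ 08.
Outer hash (tag): sum = 31+28+102+246+92+8 = 507; mod 256 = 251 → fb.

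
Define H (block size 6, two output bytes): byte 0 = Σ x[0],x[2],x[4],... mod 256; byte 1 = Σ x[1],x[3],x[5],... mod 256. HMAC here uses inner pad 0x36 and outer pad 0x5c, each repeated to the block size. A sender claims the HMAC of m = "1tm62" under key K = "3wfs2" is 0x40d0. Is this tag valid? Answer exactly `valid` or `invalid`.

Key "3wfs2" = 33 77 66 73 32 is 5 bytes ≤ B = 6; zero-pad to 6 bytes: K' = 33 77 66 73 32 00.
K' ⊕ ipad = 05 41 50 45 04 36; K' ⊕ opad = 6f 2b 3a 2f 6e 5c.
Inner hash: even-index sum = 297 mod 256 = 41; odd-index sum = 358 mod 256 = 102 → 29 66.
Outer hash (recomputed tag): even-index sum = 320 mod 256 = 64; odd-index sum = 284 mod 256 = 28 → 40 1c.
Recomputed tag = 401c; claimed = 40d0 → mismatch.

invalid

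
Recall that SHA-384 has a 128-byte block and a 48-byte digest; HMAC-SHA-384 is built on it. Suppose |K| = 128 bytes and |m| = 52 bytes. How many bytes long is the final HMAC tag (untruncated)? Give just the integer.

The tag is one SHA-384 digest: 48 bytes.

48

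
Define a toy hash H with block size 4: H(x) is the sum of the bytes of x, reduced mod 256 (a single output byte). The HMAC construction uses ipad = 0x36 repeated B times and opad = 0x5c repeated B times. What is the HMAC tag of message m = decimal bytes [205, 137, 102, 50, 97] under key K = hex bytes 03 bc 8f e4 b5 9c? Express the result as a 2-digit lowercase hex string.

99

Key hex bytes 03 bc 8f e4 b5 9c is 6 bytes > B = 4, so hash it first: H(key) = 83, then zero-pad to 4 bytes: K' = 83 00 00 00.
K' ⊕ ipad = b5 36 36 36.  K' ⊕ opad = df 5c 5c 5c.
Inner input = (K'⊕ipad) ∥ m = b5 36 36 36 ∥ cd 89 66 32 61.
Inner hash: sum = 181+54+54+54+205+137+102+50+97 = 934; mod 256 = 166 → a6.
Outer input = (K'⊕opad) ∥ inner = df 5c 5c 5c ∥ a6.
Outer hash (tag): sum = 223+92+92+92+166 = 665; mod 256 = 153 → 99.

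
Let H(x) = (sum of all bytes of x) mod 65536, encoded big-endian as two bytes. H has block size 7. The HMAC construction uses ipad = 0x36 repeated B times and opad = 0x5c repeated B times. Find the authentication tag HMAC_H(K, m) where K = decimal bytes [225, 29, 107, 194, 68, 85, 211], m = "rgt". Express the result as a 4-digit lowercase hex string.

Key decimal bytes [225, 29, 107, 194, 68, 85, 211] = e1 1d 6b c2 44 55 d3 is exactly B = 7 bytes: K' = e1 1d 6b c2 44 55 d3.
K' ⊕ ipad = d7 2b 5d f4 72 63 e5.  K' ⊕ opad = bd 41 37 9e 18 09 8f.
Inner input = (K'⊕ipad) ∥ m = d7 2b 5d f4 72 63 e5 ∥ 72 67 74.
Inner hash: sum = 215+43+93+244+114+99+229+114+103+116 = 1370 → 05 5a.
Outer input = (K'⊕opad) ∥ inner = bd 41 37 9e 18 09 8f ∥ 05 5a.
Outer hash (tag): sum = 189+65+55+158+24+9+143+5+90 = 738 → 02 e2.

02e2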